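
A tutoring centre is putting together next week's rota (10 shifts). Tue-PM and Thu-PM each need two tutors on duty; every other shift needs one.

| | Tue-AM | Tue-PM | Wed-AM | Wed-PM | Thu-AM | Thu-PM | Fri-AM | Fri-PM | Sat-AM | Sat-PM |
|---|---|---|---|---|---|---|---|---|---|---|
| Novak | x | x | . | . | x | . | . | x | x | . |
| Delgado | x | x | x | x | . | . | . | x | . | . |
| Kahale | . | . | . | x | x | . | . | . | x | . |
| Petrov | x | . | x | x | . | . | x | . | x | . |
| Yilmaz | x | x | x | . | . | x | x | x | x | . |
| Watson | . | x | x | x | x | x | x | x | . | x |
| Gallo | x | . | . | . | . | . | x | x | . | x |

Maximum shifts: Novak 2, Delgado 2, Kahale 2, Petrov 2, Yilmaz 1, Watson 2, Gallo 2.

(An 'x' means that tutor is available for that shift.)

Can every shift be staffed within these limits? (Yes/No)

Thu-PM can only be covered by Yilmaz and Watson, so that assignment is forced.
One valid schedule: Tue-AM→Petrov, Tue-PM→Novak+Delgado, Wed-AM→Delgado, Wed-PM→Kahale, Thu-AM→Novak, Thu-PM→Yilmaz+Watson, Fri-AM→Petrov, Fri-PM→Gallo, Sat-AM→Kahale, Sat-PM→Watson.
Loads: Novak 2/2, Delgado 2/2, Kahale 2/2, Petrov 2/2, Yilmaz 1/1, Watson 2/2, Gallo 1/2 — all within limits.

Yes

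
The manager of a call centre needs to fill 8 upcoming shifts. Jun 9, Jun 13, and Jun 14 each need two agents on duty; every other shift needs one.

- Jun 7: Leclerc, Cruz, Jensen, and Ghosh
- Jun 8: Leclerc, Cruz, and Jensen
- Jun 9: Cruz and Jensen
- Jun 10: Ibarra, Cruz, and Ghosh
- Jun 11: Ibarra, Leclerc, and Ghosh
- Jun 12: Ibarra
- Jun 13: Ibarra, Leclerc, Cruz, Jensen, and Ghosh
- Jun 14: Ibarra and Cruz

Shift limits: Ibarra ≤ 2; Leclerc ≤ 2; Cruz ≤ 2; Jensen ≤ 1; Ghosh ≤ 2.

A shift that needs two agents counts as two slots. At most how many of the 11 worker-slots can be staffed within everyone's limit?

9

Total capacity across all agents is 2+2+2+1+2 = 9, and 11 slots are needed, so at most 9 can be filled.
An assignment achieving 9: Jun 7→Ghosh, Jun 8→Leclerc, Jun 9→Cruz+Jensen, Jun 10→Ghosh, Jun 11→Leclerc, Jun 12→Ibarra, Jun 14→Ibarra+Cruz.
Loads: Ibarra 2/2, Leclerc 2/2, Cruz 2/2, Jensen 1/1, Ghosh 2/2.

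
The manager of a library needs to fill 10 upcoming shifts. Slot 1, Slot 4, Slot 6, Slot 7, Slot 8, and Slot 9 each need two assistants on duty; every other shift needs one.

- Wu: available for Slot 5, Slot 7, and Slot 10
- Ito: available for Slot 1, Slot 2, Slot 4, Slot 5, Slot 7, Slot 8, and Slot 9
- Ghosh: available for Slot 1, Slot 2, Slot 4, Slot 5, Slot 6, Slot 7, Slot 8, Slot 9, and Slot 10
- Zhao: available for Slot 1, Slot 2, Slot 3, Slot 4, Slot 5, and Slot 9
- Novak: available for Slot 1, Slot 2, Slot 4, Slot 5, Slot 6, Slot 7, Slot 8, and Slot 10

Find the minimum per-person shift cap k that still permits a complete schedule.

With 5 assistants and 16 worker-slots to fill, someone must work at least ⌈16/5⌉ = 4 shifts, so k ≥ 4.
k = 4 works: Slot 1→Ito+Ghosh, Slot 2→Ito, Slot 3→Zhao, Slot 4→Zhao+Novak, Slot 5→Wu, Slot 6→Ghosh+Novak, Slot 7→Wu+Novak, Slot 8→Ito+Ghosh, Slot 9→Ito+Ghosh, Slot 10→Wu.
Loads: Wu 3, Ito 4, Ghosh 4, Zhao 2, Novak 3 — all ≤ 4.

4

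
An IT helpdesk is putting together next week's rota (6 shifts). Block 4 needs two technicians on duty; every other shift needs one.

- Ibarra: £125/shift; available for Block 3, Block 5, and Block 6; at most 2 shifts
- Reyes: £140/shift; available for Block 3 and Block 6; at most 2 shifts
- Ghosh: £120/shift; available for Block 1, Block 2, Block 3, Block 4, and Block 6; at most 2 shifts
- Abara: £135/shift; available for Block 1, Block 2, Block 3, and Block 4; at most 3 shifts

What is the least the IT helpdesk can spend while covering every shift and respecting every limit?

£895

Block 4 can only be covered by Ghosh and Abara, so that assignment is forced.
Block 5 can only be covered by Ibarra, so that assignment is forced.
Picking the cheapest available technician for each shift independently would cost £860, but that ignores the shift limits.
An optimal schedule: Block 1→Ghosh, Block 2→Abara, Block 3→Abara, Block 4→Ghosh+Abara, Block 5→Ibarra, Block 6→Ibarra.
Total: 120 + 135 + 135 + 120 + 135 + 125 + 125 = £895.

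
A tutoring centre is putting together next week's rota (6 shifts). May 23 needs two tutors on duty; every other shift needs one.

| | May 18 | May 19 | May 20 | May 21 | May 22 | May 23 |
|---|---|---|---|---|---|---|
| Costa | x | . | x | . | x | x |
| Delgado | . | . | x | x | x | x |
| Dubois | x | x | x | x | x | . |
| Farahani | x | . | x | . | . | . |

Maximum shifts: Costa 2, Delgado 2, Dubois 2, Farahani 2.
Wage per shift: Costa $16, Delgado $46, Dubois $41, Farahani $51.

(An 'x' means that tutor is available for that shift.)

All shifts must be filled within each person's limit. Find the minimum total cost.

May 19 can only be covered by Dubois, so that assignment is forced.
May 23 can only be covered by Costa and Delgado, so that assignment is forced.
Picking the cheapest available tutor for each shift independently would cost $192, but that ignores the shift limits.
An optimal schedule: May 18→Costa, May 19→Dubois, May 20→Farahani, May 21→Delgado, May 22→Dubois, May 23→Costa+Delgado.
Total: 16 + 41 + 51 + 46 + 41 + 16 + 46 = $257.

$257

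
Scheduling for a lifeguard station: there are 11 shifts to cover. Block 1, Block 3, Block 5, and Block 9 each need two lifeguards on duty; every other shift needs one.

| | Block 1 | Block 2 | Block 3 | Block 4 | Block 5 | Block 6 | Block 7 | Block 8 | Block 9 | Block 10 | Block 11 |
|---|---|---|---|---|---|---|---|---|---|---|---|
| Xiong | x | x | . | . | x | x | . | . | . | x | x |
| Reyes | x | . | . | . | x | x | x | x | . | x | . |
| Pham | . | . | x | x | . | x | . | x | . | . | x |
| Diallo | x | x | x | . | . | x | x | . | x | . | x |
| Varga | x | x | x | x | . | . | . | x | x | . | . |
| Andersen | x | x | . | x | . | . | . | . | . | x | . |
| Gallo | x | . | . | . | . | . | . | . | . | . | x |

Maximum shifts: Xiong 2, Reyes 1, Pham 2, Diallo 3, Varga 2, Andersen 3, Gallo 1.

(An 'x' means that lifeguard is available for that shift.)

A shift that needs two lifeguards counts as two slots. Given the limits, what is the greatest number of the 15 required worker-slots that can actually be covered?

14

Total capacity across all lifeguards is 2+1+2+3+2+3+1 = 14, and 15 slots are needed, so at most 14 can be filled.
An assignment achieving 14: Block 1→Andersen, Block 2→Andersen, Block 3→Pham+Diallo, Block 4→Pham, Block 5→Xiong+Reyes, Block 6→Xiong, Block 7→Diallo, Block 8→Varga, Block 9→Diallo+Varga, Block 10→Andersen, Block 11→Gallo.
Loads: Xiong 2/2, Reyes 1/1, Pham 2/2, Diallo 3/3, Varga 2/2, Andersen 3/3, Gallo 1/1.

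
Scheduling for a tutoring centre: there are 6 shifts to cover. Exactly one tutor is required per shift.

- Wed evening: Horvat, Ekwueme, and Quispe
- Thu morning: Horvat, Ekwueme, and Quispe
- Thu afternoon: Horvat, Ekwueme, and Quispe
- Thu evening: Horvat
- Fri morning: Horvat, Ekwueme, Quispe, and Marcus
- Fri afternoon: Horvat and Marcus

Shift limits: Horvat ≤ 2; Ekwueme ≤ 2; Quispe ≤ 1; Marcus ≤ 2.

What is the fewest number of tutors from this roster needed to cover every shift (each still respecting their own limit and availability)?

3

6 slots to fill and no one can take more than 2, so at least ⌈6/2⌉ = 3 tutors are needed.
Horvat, Ekwueme, and Marcus alone can cover everything: Wed evening→Horvat, Thu morning→Ekwueme, Thu afternoon→Ekwueme, Thu evening→Horvat, Fri morning→Marcus, Fri afternoon→Marcus.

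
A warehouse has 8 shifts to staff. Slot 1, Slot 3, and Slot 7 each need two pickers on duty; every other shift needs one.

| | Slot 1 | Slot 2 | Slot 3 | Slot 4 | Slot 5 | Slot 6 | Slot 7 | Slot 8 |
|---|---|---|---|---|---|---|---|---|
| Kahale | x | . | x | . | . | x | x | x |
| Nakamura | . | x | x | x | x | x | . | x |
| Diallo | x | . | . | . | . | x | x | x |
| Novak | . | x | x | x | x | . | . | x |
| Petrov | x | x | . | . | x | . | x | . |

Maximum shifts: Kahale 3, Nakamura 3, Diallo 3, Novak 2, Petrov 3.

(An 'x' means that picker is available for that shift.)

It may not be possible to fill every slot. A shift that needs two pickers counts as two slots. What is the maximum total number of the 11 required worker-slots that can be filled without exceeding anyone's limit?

11

Total capacity across all pickers is 3+3+3+2+3 = 14, and 11 slots are needed, so at most 11 can be filled.
An assignment achieving 11: Slot 1→Kahale+Diallo, Slot 2→Nakamura, Slot 3→Kahale+Nakamura, Slot 4→Nakamura, Slot 5→Novak, Slot 6→Kahale, Slot 7→Diallo+Petrov, Slot 8→Diallo.
Loads: Kahale 3/3, Nakamura 3/3, Diallo 3/3, Novak 1/2, Petrov 1/3.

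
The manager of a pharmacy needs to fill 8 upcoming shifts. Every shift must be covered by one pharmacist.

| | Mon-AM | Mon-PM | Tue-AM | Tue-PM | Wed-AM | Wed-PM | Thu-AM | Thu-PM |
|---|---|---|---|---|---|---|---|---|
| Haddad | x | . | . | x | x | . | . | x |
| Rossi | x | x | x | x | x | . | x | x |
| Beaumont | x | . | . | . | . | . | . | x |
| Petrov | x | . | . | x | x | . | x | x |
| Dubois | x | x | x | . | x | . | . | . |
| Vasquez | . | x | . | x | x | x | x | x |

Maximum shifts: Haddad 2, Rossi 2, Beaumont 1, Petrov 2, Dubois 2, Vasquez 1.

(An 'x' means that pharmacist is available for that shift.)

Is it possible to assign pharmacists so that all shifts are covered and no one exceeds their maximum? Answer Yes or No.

Wed-PM can only be covered by Vasquez, so that assignment is forced.
One valid schedule: Mon-AM→Haddad, Mon-PM→Rossi, Tue-AM→Rossi, Tue-PM→Haddad, Wed-AM→Petrov, Wed-PM→Vasquez, Thu-AM→Petrov, Thu-PM→Beaumont.
Loads: Haddad 2/2, Rossi 2/2, Beaumont 1/1, Petrov 2/2, Dubois 0/2, Vasquez 1/1 — all within limits.

Yes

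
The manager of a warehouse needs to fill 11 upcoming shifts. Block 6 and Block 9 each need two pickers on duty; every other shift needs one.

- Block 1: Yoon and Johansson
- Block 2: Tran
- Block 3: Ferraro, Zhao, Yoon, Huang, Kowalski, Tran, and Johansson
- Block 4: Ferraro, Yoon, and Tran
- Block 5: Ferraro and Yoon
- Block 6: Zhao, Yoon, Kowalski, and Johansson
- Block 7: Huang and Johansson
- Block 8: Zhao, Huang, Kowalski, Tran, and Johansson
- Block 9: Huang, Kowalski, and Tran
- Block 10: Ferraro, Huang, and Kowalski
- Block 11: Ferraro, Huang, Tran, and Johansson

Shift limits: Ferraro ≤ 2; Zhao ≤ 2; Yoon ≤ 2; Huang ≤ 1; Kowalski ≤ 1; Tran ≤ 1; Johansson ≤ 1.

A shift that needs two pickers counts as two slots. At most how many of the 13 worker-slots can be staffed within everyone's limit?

Total capacity across all pickers is 2+2+2+1+1+1+1 = 10, and 13 slots are needed, so at most 10 can be filled.
An assignment achieving 10: Block 1→Yoon, Block 2→Tran, Block 4→Ferraro, Block 5→Ferraro, Block 6→Zhao+Yoon, Block 7→Huang, Block 8→Zhao, Block 9→Kowalski, Block 11→Johansson.
Loads: Ferraro 2/2, Zhao 2/2, Yoon 2/2, Huang 1/1, Kowalski 1/1, Tran 1/1, Johansson 1/1.

10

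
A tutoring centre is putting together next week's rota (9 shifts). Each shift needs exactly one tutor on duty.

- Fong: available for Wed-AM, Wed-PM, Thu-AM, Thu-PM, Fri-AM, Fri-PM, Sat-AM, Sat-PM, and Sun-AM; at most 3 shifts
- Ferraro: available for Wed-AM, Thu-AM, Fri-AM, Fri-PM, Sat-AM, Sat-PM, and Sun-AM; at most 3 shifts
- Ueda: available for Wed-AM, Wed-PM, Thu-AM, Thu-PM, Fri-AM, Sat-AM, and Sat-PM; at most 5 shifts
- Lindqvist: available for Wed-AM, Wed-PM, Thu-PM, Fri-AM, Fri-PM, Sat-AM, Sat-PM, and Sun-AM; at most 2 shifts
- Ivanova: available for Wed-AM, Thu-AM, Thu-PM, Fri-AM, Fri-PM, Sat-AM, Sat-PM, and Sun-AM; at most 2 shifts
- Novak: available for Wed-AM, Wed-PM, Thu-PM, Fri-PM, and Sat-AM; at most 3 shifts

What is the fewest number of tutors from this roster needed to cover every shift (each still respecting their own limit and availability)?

9 slots to fill and no one can take more than 5, so at least ⌈9/5⌉ = 2 tutors are needed.
Any 2 tutors together have capacity at most 5+3 = 8 < 9 slots, so 2 can never suffice.
Fong, Ferraro, and Ueda alone can cover everything: Wed-AM→Ferraro, Wed-PM→Fong, Thu-AM→Ferraro, Thu-PM→Fong, Fri-AM→Ueda, Fri-PM→Fong, Sat-AM→Ueda, Sat-PM→Ueda, Sun-AM→Ferraro.

3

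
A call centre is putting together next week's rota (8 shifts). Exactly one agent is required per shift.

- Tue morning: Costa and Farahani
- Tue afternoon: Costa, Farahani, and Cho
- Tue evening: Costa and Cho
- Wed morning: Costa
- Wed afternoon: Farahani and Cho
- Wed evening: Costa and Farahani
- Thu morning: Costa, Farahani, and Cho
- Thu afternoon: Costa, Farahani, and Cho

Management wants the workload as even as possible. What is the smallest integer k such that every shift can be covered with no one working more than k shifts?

3

With 3 agents and 8 worker-slots to fill, someone must work at least ⌈8/3⌉ = 3 shifts, so k ≥ 3.
k = 3 works: Tue morning→Costa, Tue afternoon→Farahani, Tue evening→Costa, Wed morning→Costa, Wed afternoon→Farahani, Wed evening→Farahani, Thu morning→Cho, Thu afternoon→Cho.
Loads: Costa 3, Farahani 3, Cho 2 — all ≤ 3.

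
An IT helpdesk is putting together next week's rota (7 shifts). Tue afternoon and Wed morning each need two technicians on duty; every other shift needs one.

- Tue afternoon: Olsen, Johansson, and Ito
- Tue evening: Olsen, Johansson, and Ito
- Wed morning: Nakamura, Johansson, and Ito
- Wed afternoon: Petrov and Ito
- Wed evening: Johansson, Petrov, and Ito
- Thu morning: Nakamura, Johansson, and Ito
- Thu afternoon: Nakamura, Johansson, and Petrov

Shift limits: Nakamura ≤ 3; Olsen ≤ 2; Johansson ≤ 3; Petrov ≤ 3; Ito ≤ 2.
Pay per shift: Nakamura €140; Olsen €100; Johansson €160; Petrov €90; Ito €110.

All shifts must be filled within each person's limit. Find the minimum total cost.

€970

Picking the cheapest available technician for each shift independently would cost €940, but that ignores the shift limits.
An optimal schedule: Tue afternoon→Olsen+Ito, Tue evening→Olsen, Wed morning→Ito+Nakamura, Wed afternoon→Petrov, Wed evening→Petrov, Thu morning→Nakamura, Thu afternoon→Petrov.
Total: 100 + 110 + 100 + 110 + 140 + 90 + 90 + 140 + 90 = €970.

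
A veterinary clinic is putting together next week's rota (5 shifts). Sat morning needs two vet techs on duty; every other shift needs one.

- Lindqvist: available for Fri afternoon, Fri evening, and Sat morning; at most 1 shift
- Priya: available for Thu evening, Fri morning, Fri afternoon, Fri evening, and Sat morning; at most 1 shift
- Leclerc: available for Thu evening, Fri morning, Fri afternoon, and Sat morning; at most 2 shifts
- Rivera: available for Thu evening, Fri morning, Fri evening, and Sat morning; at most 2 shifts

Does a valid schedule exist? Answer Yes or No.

One valid schedule: Thu evening→Priya, Fri morning→Leclerc, Fri afternoon→Lindqvist, Fri evening→Rivera, Sat morning→Leclerc+Rivera.
Loads: Lindqvist 1/1, Priya 1/1, Leclerc 2/2, Rivera 2/2 — all within limits.

Yes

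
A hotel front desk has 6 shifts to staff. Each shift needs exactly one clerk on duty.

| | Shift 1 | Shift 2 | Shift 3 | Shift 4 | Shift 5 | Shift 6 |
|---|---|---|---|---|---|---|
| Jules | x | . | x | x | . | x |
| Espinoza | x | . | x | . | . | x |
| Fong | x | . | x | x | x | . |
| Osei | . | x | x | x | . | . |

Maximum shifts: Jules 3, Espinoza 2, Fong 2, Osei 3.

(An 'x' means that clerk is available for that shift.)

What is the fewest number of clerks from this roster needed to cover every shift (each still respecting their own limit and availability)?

6 slots to fill and no one can take more than 3, so at least ⌈6/3⌉ = 2 clerks are needed.
Shifts {Shift 2, Shift 5, Shift 6} need 3 slots, but among the clerks available for them (Jules, Espinoza, Fong, and Osei) any 2 together supply at most 2. So 2 clerks are not enough.
Jules, Fong, and Osei alone can cover everything: Shift 1→Jules, Shift 2→Osei, Shift 3→Jules, Shift 4→Fong, Shift 5→Fong, Shift 6→Jules.

3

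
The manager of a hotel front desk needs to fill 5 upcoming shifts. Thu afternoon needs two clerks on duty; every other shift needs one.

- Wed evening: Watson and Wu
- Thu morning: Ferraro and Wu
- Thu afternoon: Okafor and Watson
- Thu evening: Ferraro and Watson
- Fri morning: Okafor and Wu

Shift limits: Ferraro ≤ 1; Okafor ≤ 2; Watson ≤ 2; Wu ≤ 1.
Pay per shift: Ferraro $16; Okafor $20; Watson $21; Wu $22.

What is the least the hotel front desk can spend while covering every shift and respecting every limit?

$120

Thu afternoon can only be covered by Okafor and Watson, so that assignment is forced.
Picking the cheapest available clerk for each shift independently would cost $114, but that ignores the shift limits.
An optimal schedule: Wed evening→Watson, Thu morning→Wu, Thu afternoon→Okafor+Watson, Thu evening→Ferraro, Fri morning→Okafor.
Total: 21 + 22 + 20 + 21 + 16 + 20 = $120.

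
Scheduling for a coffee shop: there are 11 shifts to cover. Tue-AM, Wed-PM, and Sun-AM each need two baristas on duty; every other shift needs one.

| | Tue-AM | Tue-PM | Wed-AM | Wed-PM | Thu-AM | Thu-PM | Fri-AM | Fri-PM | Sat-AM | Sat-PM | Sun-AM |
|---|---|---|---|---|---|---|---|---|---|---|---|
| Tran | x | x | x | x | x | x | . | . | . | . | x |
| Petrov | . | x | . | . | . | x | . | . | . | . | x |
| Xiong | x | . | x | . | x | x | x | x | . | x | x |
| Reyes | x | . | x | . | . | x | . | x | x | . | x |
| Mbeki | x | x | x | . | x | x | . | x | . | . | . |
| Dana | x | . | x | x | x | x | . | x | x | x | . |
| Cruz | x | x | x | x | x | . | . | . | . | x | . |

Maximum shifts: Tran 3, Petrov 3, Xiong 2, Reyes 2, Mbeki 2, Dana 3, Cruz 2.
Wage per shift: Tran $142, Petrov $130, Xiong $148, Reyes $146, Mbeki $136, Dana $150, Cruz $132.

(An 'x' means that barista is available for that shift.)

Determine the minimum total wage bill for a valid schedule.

$1940

Fri-AM can only be covered by Xiong, so that assignment is forced.
Picking the cheapest available barista for each shift independently would cost $1900, but that ignores the shift limits.
An optimal schedule: Tue-AM→Reyes+Xiong, Tue-PM→Petrov, Wed-AM→Tran, Wed-PM→Cruz+Tran, Thu-AM→Mbeki, Thu-PM→Petrov, Fri-AM→Xiong, Fri-PM→Mbeki, Sat-AM→Reyes, Sat-PM→Cruz, Sun-AM→Petrov+Tran.
Total: 146 + 148 + 130 + 142 + 132 + 142 + 136 + 130 + 148 + 136 + 146 + 132 + 130 + 142 = $1940.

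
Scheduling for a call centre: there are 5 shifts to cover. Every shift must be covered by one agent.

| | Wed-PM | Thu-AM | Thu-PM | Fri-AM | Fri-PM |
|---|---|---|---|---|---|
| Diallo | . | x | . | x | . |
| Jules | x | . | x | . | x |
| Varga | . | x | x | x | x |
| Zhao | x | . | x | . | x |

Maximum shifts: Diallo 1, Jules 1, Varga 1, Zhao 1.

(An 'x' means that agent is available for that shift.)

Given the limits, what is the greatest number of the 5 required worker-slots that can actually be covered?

4

Total capacity across all agents is 1+1+1+1 = 4, and 5 slots are needed, so at most 4 can be filled.
An assignment achieving 4: Wed-PM→Jules, Thu-AM→Diallo, Thu-PM→Zhao, Fri-AM→Varga.
Loads: Diallo 1/1, Jules 1/1, Varga 1/1, Zhao 1/1.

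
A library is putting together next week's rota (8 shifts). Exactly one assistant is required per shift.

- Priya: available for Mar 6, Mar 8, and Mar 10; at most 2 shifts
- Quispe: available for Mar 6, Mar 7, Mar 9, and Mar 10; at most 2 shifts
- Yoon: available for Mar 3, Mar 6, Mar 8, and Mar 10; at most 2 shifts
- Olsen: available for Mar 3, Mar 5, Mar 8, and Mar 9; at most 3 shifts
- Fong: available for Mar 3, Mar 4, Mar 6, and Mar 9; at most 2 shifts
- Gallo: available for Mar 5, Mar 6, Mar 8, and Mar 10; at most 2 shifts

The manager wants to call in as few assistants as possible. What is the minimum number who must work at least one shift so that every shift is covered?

8 slots to fill and no one can take more than 3, so at least ⌈8/3⌉ = 3 assistants are needed.
Any 3 assistants together have capacity at most 3+2+2 = 7 < 8 slots, so 3 can never suffice.
Priya, Quispe, Olsen, and Fong alone can cover everything: Mar 3→Olsen, Mar 4→Fong, Mar 5→Olsen, Mar 6→Quispe, Mar 7→Quispe, Mar 8→Priya, Mar 9→Olsen, Mar 10→Priya.

4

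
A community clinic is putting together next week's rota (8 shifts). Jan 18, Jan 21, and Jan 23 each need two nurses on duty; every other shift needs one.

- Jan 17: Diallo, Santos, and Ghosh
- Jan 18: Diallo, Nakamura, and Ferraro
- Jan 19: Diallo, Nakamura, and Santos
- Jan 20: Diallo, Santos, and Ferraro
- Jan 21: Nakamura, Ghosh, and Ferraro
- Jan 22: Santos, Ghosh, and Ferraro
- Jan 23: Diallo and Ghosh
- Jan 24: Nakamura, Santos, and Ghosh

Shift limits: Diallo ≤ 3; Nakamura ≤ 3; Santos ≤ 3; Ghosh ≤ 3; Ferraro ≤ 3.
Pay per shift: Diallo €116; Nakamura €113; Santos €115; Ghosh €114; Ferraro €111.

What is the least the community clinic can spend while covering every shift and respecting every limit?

Jan 23 can only be covered by Diallo and Ghosh, so that assignment is forced.
Picking the cheapest available nurse for each shift independently would cost €1240, but that ignores the shift limits.
An optimal schedule: Jan 17→Ghosh, Jan 18→Ferraro+Nakamura, Jan 19→Nakamura, Jan 20→Ferraro, Jan 21→Ferraro+Nakamura, Jan 22→Ghosh, Jan 23→Ghosh+Diallo, Jan 24→Santos.
Total: 114 + 111 + 113 + 113 + 111 + 111 + 113 + 114 + 114 + 116 + 115 = €1245.

€1245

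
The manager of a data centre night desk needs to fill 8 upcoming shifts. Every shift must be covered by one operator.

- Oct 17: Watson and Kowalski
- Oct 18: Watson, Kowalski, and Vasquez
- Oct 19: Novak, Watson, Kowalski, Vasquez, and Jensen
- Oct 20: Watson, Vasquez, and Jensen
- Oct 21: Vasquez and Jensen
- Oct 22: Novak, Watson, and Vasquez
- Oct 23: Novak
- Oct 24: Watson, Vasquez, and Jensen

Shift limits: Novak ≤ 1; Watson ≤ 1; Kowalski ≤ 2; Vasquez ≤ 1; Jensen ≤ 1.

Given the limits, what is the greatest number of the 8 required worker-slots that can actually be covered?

Total capacity across all operators is 1+1+2+1+1 = 6, and 8 slots are needed, so at most 6 can be filled.
An assignment achieving 6: Oct 17→Watson, Oct 18→Kowalski, Oct 19→Kowalski, Oct 20→Jensen, Oct 21→Vasquez, Oct 23→Novak.
Loads: Novak 1/1, Watson 1/1, Kowalski 2/2, Vasquez 1/1, Jensen 1/1.

6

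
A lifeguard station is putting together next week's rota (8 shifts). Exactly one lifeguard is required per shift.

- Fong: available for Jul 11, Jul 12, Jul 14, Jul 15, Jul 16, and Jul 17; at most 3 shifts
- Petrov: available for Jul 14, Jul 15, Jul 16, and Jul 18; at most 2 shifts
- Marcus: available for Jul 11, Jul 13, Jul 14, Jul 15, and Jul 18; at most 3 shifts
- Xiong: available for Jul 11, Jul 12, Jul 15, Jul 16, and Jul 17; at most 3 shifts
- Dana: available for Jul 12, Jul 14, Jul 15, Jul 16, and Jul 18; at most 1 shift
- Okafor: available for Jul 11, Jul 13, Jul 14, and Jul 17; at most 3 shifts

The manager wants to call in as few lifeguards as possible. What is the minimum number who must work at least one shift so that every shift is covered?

3

8 slots to fill and no one can take more than 3, so at least ⌈8/3⌉ = 3 lifeguards are needed.
Fong, Petrov, and Marcus alone can cover everything: Jul 11→Fong, Jul 12→Fong, Jul 13→Marcus, Jul 14→Marcus, Jul 15→Marcus, Jul 16→Petrov, Jul 17→Fong, Jul 18→Petrov.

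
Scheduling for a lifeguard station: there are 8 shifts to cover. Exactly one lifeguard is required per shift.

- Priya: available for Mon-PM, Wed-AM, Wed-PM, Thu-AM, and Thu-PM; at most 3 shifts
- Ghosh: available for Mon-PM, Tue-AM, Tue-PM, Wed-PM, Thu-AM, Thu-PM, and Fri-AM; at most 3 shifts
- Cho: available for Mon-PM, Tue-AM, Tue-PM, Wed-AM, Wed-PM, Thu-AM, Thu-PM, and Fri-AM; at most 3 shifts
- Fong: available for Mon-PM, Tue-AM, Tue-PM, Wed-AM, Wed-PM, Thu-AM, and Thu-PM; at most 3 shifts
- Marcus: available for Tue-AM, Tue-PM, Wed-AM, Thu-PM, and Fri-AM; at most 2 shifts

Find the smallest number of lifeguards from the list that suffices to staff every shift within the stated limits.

3

8 slots to fill and no one can take more than 3, so at least ⌈8/3⌉ = 3 lifeguards are needed.
Priya, Ghosh, and Cho alone can cover everything: Mon-PM→Priya, Tue-AM→Ghosh, Tue-PM→Ghosh, Wed-AM→Priya, Wed-PM→Priya, Thu-AM→Cho, Thu-PM→Cho, Fri-AM→Ghosh.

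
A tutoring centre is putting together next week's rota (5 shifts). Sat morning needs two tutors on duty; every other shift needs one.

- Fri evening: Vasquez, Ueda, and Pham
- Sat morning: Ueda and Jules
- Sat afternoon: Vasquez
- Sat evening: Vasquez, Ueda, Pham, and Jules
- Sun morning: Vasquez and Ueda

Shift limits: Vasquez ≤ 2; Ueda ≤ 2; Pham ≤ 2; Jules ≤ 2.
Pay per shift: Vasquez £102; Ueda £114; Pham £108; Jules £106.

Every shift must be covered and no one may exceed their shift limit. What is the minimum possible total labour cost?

£638

Sat morning can only be covered by Ueda and Jules, so that assignment is forced.
Sat afternoon can only be covered by Vasquez, so that assignment is forced.
Picking the cheapest available tutor for each shift independently would cost £628, but that ignores the shift limits.
An optimal schedule: Fri evening→Pham, Sat morning→Jules+Ueda, Sat afternoon→Vasquez, Sat evening→Jules, Sun morning→Vasquez.
Total: 108 + 106 + 114 + 102 + 106 + 102 = £638.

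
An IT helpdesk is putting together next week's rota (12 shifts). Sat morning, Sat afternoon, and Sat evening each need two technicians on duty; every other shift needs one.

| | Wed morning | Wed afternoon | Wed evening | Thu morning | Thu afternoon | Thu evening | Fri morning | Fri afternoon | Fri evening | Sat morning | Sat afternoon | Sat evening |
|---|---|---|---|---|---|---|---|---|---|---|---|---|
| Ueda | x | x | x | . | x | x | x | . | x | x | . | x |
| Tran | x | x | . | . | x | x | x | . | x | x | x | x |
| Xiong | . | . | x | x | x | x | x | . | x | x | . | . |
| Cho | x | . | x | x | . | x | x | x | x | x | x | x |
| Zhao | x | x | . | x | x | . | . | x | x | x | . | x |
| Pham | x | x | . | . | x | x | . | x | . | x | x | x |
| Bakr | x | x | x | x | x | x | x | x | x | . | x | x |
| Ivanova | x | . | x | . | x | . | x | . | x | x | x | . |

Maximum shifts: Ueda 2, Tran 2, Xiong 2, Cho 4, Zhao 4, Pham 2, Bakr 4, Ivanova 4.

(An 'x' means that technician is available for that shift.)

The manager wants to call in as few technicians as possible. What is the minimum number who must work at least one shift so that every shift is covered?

15 slots to fill and no one can take more than 4, so at least ⌈15/4⌉ = 4 technicians are needed.
Cho, Zhao, Bakr, and Ivanova alone can cover everything: Wed morning→Bakr, Wed afternoon→Zhao, Wed evening→Cho, Thu morning→Cho, Thu afternoon→Zhao, Thu evening→Cho, Fri morning→Cho, Fri afternoon→Bakr, Fri evening→Ivanova, Sat morning→Zhao+Ivanova, Sat afternoon→Bakr+Ivanova, Sat evening→Zhao+Bakr.

4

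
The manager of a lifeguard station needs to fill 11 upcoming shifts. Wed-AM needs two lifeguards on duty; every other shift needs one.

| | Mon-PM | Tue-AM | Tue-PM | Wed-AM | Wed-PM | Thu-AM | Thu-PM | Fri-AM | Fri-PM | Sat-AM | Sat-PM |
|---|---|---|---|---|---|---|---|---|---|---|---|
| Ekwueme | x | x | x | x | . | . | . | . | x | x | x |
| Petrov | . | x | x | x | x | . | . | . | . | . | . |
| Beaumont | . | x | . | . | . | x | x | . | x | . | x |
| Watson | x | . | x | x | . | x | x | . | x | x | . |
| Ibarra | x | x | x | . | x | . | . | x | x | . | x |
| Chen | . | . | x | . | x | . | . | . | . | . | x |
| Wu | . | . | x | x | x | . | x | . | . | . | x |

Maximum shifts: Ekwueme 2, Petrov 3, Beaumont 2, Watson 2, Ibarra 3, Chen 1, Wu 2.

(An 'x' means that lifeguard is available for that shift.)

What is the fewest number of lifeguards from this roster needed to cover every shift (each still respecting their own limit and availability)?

5

12 slots to fill and no one can take more than 3, so at least ⌈12/3⌉ = 4 lifeguards are needed.
Any 4 lifeguards together have capacity at most 3+3+2+2 = 10 < 12 slots, so 4 can never suffice.
Ekwueme, Petrov, Beaumont, Watson, and Ibarra alone can cover everything: Mon-PM→Ekwueme, Tue-AM→Petrov, Tue-PM→Watson, Wed-AM→Petrov+Watson, Wed-PM→Petrov, Thu-AM→Beaumont, Thu-PM→Beaumont, Fri-AM→Ibarra, Fri-PM→Ibarra, Sat-AM→Ekwueme, Sat-PM→Ibarra.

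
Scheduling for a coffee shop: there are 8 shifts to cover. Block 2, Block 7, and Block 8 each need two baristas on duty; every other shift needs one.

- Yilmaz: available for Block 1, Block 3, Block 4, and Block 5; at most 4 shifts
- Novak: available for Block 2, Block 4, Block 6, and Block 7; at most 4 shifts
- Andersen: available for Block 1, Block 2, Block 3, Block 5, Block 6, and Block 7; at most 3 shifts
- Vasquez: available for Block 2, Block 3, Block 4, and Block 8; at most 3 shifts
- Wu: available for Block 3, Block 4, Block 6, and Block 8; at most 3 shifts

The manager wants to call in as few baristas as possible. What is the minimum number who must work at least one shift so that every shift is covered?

4

11 slots to fill and no one can take more than 4, so at least ⌈11/4⌉ = 3 baristas are needed.
Shifts {Block 7, Block 8} need 4 slots, but among the baristas available for them (Novak, Andersen, Vasquez, and Wu) any 3 together supply at most 3. So 3 baristas are not enough.
Novak, Andersen, Vasquez, and Wu alone can cover everything: Block 1→Andersen, Block 2→Novak+Vasquez, Block 3→Vasquez, Block 4→Novak, Block 5→Andersen, Block 6→Novak, Block 7→Novak+Andersen, Block 8→Vasquez+Wu.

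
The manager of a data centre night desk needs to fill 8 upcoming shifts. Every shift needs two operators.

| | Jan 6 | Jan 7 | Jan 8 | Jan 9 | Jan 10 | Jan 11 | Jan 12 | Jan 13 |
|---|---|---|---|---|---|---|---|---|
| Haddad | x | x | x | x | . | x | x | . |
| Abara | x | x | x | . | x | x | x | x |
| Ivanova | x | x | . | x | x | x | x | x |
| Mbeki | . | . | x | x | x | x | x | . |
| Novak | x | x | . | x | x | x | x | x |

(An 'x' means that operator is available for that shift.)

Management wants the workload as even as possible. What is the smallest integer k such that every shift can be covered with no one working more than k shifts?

4

With 5 operators and 16 worker-slots to fill, someone must work at least ⌈16/5⌉ = 4 shifts, so k ≥ 4.
k = 4 works: Jan 6→Haddad+Abara, Jan 7→Haddad+Abara, Jan 8→Haddad+Abara, Jan 9→Haddad+Ivanova, Jan 10→Ivanova+Mbeki, Jan 11→Ivanova+Mbeki, Jan 12→Mbeki+Novak, Jan 13→Abara+Ivanova.
Loads: Haddad 4, Abara 4, Ivanova 4, Mbeki 3, Novak 1 — all ≤ 4.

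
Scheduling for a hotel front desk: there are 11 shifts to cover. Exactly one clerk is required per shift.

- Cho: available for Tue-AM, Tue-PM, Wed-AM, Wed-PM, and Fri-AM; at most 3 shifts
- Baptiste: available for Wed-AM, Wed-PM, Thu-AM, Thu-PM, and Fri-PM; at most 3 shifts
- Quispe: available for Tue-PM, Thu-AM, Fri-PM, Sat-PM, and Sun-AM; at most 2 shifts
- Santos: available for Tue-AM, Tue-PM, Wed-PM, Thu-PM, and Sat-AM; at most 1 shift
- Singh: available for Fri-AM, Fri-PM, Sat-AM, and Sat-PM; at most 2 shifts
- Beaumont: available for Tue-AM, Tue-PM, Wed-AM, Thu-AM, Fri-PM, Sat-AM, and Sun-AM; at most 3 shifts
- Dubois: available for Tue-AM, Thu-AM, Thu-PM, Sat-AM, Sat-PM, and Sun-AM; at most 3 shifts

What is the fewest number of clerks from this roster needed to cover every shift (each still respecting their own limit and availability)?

11 slots to fill and no one can take more than 3, so at least ⌈11/3⌉ = 4 clerks are needed.
Cho, Baptiste, Quispe, and Beaumont alone can cover everything: Tue-AM→Cho, Tue-PM→Beaumont, Wed-AM→Baptiste, Wed-PM→Cho, Thu-AM→Baptiste, Thu-PM→Baptiste, Fri-AM→Cho, Fri-PM→Beaumont, Sat-AM→Beaumont, Sat-PM→Quispe, Sun-AM→Quispe.

4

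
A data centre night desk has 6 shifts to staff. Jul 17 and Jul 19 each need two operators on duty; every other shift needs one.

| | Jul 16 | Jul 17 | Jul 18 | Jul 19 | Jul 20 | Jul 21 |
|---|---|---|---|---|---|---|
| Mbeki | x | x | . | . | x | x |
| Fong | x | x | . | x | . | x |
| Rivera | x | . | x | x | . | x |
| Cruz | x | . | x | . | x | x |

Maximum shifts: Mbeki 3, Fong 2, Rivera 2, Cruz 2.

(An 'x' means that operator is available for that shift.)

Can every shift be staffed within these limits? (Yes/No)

Yes

Jul 17 can only be covered by Mbeki and Fong, so that assignment is forced.
Jul 19 can only be covered by Fong and Rivera, so that assignment is forced.
One valid schedule: Jul 16→Mbeki, Jul 17→Mbeki+Fong, Jul 18→Rivera, Jul 19→Fong+Rivera, Jul 20→Mbeki, Jul 21→Cruz.
Loads: Mbeki 3/3, Fong 2/2, Rivera 2/2, Cruz 1/2 — all within limits.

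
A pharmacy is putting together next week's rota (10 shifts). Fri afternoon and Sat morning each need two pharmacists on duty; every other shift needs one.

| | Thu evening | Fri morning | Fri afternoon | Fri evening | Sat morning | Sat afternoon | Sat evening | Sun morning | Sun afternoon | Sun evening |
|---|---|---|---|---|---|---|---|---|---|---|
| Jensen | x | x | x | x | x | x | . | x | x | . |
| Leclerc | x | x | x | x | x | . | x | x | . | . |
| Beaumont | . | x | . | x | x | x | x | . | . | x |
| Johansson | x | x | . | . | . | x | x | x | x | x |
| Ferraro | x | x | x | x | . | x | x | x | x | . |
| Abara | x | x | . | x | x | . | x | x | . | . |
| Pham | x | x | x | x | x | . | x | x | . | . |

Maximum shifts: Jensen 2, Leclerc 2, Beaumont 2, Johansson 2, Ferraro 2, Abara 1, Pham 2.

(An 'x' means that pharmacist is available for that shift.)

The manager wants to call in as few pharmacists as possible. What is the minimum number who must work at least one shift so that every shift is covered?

6

12 slots to fill and no one can take more than 2, so at least ⌈12/2⌉ = 6 pharmacists are needed.
Jensen, Leclerc, Beaumont, Johansson, Ferraro, and Pham alone can cover everything: Thu evening→Leclerc, Fri morning→Ferraro, Fri afternoon→Ferraro+Pham, Fri evening→Leclerc, Sat morning→Beaumont+Pham, Sat afternoon→Jensen, Sat evening→Johansson, Sun morning→Johansson, Sun afternoon→Jensen, Sun evening→Beaumont.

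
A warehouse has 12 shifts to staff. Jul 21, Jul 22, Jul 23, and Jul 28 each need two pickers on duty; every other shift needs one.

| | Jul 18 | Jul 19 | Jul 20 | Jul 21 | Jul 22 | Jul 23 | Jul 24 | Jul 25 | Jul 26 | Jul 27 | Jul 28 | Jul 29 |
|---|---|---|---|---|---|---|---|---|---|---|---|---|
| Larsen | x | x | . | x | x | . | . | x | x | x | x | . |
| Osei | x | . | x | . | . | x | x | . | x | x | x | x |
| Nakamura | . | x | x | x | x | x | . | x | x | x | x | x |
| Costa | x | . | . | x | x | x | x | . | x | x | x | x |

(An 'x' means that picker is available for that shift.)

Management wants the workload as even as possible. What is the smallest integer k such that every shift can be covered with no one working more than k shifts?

4

With 4 pickers and 16 worker-slots to fill, someone must work at least ⌈16/4⌉ = 4 shifts, so k ≥ 4.
k = 4 works: Jul 18→Larsen, Jul 19→Larsen, Jul 20→Osei, Jul 21→Larsen+Nakamura, Jul 22→Nakamura+Costa, Jul 23→Osei+Nakamura, Jul 24→Osei, Jul 25→Larsen, Jul 26→Costa, Jul 27→Costa, Jul 28→Nakamura+Costa, Jul 29→Osei.
Loads: Larsen 4, Osei 4, Nakamura 4, Costa 4 — all ≤ 4.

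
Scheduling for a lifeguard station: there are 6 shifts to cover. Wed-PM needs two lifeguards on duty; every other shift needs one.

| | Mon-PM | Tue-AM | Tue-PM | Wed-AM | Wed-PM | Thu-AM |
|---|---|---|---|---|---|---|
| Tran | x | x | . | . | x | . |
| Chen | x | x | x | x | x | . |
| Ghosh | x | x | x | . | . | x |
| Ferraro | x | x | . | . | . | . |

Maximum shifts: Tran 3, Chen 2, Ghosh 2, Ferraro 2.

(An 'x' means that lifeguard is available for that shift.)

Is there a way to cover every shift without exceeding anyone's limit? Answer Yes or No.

Wed-AM can only be covered by Chen, so that assignment is forced.
Wed-PM can only be covered by Tran and Chen, so that assignment is forced.
Thu-AM can only be covered by Ghosh, so that assignment is forced.
One valid schedule: Mon-PM→Tran, Tue-AM→Tran, Tue-PM→Ghosh, Wed-AM→Chen, Wed-PM→Tran+Chen, Thu-AM→Ghosh.
Loads: Tran 3/3, Chen 2/2, Ghosh 2/2, Ferraro 0/2 — all within limits.

Yes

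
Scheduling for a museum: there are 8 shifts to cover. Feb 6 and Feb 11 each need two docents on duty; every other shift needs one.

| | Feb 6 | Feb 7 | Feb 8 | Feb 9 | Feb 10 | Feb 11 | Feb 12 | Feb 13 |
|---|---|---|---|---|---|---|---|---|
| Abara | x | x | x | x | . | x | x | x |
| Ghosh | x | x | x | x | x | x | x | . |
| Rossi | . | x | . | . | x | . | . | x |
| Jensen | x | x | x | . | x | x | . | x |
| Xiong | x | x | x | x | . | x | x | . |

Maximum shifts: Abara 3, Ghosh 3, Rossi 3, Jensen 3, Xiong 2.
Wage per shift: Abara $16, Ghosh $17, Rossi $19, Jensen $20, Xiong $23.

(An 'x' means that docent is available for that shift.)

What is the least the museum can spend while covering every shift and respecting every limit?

Picking the cheapest available docent for each shift independently would cost $163, but that ignores the shift limits.
An optimal schedule: Feb 6→Abara+Ghosh, Feb 7→Rossi, Feb 8→Ghosh, Feb 9→Abara, Feb 10→Rossi, Feb 11→Ghosh+Jensen, Feb 12→Abara, Feb 13→Rossi.
Total: 16 + 17 + 19 + 17 + 16 + 19 + 17 + 20 + 16 + 19 = $176.

$176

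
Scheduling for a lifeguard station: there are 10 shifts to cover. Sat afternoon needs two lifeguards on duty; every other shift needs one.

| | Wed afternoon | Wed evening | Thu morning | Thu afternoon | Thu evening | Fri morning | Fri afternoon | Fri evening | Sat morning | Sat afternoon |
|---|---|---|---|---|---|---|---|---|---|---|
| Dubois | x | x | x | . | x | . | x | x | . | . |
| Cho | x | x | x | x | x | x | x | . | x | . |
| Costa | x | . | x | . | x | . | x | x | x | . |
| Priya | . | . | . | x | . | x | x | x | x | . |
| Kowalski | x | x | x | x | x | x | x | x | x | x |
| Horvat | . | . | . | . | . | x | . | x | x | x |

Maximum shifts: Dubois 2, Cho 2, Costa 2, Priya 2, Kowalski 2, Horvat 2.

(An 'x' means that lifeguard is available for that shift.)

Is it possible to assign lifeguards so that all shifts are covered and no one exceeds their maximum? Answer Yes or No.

Sat afternoon can only be covered by Kowalski and Horvat, so that assignment is forced.
One valid schedule: Wed afternoon→Dubois, Wed evening→Dubois, Thu morning→Cho, Thu afternoon→Cho, Thu evening→Costa, Fri morning→Priya, Fri afternoon→Costa, Fri evening→Priya, Sat morning→Kowalski, Sat afternoon→Kowalski+Horvat.
Loads: Dubois 2/2, Cho 2/2, Costa 2/2, Priya 2/2, Kowalski 2/2, Horvat 1/2 — all within limits.

Yes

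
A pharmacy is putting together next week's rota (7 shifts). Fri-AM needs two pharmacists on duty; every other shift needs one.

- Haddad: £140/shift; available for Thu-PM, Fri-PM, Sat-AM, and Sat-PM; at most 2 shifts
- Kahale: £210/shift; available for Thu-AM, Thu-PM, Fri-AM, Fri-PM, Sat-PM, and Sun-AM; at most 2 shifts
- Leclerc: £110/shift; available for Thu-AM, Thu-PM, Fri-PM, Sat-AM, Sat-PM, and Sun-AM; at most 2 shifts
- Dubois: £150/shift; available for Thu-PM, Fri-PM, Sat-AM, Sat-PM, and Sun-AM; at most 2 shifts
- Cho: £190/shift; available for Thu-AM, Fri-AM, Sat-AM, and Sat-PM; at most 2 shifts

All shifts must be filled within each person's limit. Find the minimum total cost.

Fri-AM can only be covered by Kahale and Cho, so that assignment is forced.
Picking the cheapest available pharmacist for each shift independently would cost £1060, but that ignores the shift limits.
An optimal schedule: Thu-AM→Leclerc, Thu-PM→Haddad, Fri-AM→Cho+Kahale, Fri-PM→Haddad, Sat-AM→Dubois, Sat-PM→Dubois, Sun-AM→Leclerc.
Total: 110 + 140 + 190 + 210 + 140 + 150 + 150 + 110 = £1200.

£1200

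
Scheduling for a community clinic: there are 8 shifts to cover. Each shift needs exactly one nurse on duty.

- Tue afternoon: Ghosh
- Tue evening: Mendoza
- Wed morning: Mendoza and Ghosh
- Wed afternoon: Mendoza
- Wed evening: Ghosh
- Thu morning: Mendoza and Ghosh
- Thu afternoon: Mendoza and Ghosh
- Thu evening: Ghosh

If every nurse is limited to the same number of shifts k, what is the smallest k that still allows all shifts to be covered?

4

With 2 nurses and 8 worker-slots to fill, someone must work at least ⌈8/2⌉ = 4 shifts, so k ≥ 4.
k = 4 works: Tue afternoon→Ghosh, Tue evening→Mendoza, Wed morning→Mendoza, Wed afternoon→Mendoza, Wed evening→Ghosh, Thu morning→Mendoza, Thu afternoon→Ghosh, Thu evening→Ghosh.
Loads: Mendoza 4, Ghosh 4 — all ≤ 4.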